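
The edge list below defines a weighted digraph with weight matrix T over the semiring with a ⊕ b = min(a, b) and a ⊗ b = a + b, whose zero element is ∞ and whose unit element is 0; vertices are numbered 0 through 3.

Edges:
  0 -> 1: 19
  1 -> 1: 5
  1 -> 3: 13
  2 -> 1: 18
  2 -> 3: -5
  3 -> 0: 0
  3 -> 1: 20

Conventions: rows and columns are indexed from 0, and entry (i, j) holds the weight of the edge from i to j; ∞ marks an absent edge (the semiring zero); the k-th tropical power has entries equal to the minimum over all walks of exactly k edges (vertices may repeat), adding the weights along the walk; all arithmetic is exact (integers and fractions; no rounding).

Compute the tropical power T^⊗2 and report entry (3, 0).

T^⊗2:
  [∞, 24, ∞, 32]
  [13, 10, ∞, 18]
  [-5, 15, ∞, 31]
  [∞, 19, ∞, 33]
Key observation: no walk of exactly 2 edges connects these vertices, so the entry is the semiring zero.
Answer: (T^⊗2)[3][0] = ∞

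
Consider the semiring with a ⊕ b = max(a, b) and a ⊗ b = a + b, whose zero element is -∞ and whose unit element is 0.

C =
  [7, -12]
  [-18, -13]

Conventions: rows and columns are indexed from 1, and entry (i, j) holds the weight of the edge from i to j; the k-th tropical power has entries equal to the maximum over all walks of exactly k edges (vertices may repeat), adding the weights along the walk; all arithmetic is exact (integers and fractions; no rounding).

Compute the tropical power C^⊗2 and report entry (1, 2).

C^⊗2:
  [14, -5]
  [-11, -26]
Key observation: the optimum is the walk 1->1->2, with weight 7 + (-12) = -5.
Optimal value attained by: walk 1->1->2.
Answer: (C^⊗2)[1][2] = -5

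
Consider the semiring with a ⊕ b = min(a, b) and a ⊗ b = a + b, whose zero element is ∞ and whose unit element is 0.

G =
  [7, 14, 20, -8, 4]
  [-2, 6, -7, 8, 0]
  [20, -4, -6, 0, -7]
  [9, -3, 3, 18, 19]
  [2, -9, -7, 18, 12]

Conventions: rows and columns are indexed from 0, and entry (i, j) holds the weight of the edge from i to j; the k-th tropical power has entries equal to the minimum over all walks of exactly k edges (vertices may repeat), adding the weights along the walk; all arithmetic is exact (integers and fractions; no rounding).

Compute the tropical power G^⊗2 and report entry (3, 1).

G^⊗2:
  [1, -11, -5, -1, 11]
  [2, -11, -13, -10, -14]
  [-6, -16, -14, -6, -13]
  [-5, -1, -10, 1, -4]
  [-11, -11, -16, -7, -14]
Key observation: the optimum is the walk 3->2->1, with weight 3 + (-4) = -1.
Optimal value attained by: walk 3->2->1.
Answer: (G^⊗2)[3][1] = -1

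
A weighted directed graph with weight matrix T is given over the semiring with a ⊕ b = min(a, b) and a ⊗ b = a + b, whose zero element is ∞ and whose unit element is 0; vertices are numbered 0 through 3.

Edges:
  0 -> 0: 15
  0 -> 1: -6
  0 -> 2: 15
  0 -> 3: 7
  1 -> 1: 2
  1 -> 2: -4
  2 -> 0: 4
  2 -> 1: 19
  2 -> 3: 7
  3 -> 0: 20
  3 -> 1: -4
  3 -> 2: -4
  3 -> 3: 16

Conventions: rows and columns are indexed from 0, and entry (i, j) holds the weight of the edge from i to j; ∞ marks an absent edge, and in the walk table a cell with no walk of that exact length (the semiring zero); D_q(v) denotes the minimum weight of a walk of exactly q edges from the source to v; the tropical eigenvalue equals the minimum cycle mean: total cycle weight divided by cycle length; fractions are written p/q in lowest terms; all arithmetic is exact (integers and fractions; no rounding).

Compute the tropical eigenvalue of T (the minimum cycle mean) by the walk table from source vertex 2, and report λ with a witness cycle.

q=0: [∞, ∞, 0, ∞]
q=1: [4, 19, ∞, 7]
q=2: [19, -2, 3, 11]
q=3: [7, 0, -6, 10]
q=4: [-2, 1, -4, 1]
Optimal cycle mean attained by: cycle 0->1->2->0, total (-6) + (-4) + 4, length 3.
Answer: λ = -2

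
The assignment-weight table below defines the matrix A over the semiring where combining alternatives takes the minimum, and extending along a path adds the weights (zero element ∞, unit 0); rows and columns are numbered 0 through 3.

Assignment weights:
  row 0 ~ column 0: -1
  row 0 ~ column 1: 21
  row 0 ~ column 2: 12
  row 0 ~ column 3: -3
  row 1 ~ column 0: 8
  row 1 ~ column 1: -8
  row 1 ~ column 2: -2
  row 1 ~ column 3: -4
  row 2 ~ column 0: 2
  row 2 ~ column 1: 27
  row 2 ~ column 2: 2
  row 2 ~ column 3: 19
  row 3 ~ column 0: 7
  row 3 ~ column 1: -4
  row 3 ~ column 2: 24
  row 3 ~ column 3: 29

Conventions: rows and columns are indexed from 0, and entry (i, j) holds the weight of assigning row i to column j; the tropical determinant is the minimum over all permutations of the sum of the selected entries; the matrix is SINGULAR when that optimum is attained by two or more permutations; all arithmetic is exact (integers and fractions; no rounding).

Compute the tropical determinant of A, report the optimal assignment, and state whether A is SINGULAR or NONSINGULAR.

σ = (0, 1, 2, 3): (-1) + (-8) + 2 + 29 = 22
σ = (0, 1, 3, 2): (-1) + (-8) + 19 + 24 = 34
σ = (0, 2, 1, 3): (-1) + (-2) + 27 + 29 = 53
σ = (0, 2, 3, 1): (-1) + (-2) + 19 + (-4) = 12
σ = (0, 3, 1, 2): (-1) + (-4) + 27 + 24 = 46
σ = (0, 3, 2, 1): (-1) + (-4) + 2 + (-4) = -7
σ = (1, 0, 2, 3): 21 + 8 + 2 + 29 = 60
σ = (1, 0, 3, 2): 21 + 8 + 19 + 24 = 72
σ = (1, 2, 0, 3): 21 + (-2) + 2 + 29 = 50
σ = (1, 2, 3, 0): 21 + (-2) + 19 + 7 = 45
σ = (1, 3, 0, 2): 21 + (-4) + 2 + 24 = 43
σ = (1, 3, 2, 0): 21 + (-4) + 2 + 7 = 26
σ = (2, 0, 1, 3): 12 + 8 + 27 + 29 = 76
σ = (2, 0, 3, 1): 12 + 8 + 19 + (-4) = 35
σ = (2, 1, 0, 3): 12 + (-8) + 2 + 29 = 35
σ = (2, 1, 3, 0): 12 + (-8) + 19 + 7 = 30
σ = (2, 3, 0, 1): 12 + (-4) + 2 + (-4) = 6
σ = (2, 3, 1, 0): 12 + (-4) + 27 + 7 = 42
σ = (3, 0, 1, 2): (-3) + 8 + 27 + 24 = 56
σ = (3, 0, 2, 1): (-3) + 8 + 2 + (-4) = 3
σ = (3, 1, 0, 2): (-3) + (-8) + 2 + 24 = 15
σ = (3, 1, 2, 0): (-3) + (-8) + 2 + 7 = -2
σ = (3, 2, 0, 1): (-3) + (-2) + 2 + (-4) = -7
σ = (3, 2, 1, 0): (-3) + (-2) + 27 + 7 = 29
Optimal value attained by: σ = (0, 3, 2, 1).
Answer: det⊕(A) = -7; verdict: SINGULAR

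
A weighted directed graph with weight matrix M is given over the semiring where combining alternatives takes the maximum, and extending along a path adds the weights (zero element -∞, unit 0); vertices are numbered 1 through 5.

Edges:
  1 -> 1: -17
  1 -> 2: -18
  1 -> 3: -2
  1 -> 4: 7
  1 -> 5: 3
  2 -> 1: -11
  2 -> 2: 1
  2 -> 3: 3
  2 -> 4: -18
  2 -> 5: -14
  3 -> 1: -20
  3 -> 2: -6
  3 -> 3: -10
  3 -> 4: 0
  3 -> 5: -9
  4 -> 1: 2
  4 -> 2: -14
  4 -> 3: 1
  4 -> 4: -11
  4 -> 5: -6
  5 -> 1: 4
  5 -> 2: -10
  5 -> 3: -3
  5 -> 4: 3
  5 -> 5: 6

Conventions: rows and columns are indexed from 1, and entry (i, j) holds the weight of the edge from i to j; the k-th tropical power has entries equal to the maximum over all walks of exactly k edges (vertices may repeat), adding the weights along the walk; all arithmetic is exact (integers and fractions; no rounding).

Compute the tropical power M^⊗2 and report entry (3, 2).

M^⊗2:
  [9, -7, 8, 6, 9]
  [-10, 2, 4, 3, -6]
  [2, -5, 1, -6, -3]
  [-2, -5, 0, 9, 5]
  [10, -4, 4, 11, 12]
Key observation: the optimum is the walk 3->2->2, with weight (-6) + 1 = -5.
Optimal value attained by: walk 3->2->2.
Answer: (M^⊗2)[3][2] = -5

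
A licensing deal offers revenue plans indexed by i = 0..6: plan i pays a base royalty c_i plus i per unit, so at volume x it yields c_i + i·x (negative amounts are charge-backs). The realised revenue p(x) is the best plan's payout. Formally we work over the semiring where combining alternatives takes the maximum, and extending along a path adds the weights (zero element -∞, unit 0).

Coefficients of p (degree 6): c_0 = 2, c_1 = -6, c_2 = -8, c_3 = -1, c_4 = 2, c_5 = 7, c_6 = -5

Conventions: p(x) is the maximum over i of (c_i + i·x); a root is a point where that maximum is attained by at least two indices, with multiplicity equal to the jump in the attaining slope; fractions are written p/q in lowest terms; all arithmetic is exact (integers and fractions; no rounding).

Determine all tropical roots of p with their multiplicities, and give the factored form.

hull edge (i=0, c=2) to (i=5, c=7): slope 1, span 5
hull edge (i=5, c=7) to (i=6, c=-5): slope -12, span 1
Factored form: p(x) = -5 ⊗ (x ⊕ (-1)) ⊗ (x ⊕ (-1)) ⊗ (x ⊕ (-1)) ⊗ (x ⊕ (-1)) ⊗ (x ⊕ (-1)) ⊗ (x ⊕ 12)
Answer: roots = -1 (mult 5), 12 (mult 1)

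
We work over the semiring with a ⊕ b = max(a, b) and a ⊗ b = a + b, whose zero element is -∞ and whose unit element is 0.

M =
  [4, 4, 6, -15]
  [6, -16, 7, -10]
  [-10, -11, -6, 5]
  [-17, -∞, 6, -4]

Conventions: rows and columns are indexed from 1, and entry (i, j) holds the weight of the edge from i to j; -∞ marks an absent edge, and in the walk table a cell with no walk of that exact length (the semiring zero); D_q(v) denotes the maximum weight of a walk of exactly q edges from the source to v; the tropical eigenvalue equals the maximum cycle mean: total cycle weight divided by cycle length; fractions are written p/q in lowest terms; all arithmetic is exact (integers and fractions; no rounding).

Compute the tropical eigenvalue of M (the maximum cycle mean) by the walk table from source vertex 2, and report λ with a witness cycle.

q=0: [-∞, 0, -∞, -∞]
q=1: [6, -16, 7, -10]
q=2: [10, 10, 12, 12]
q=3: [16, 14, 18, 17]
q=4: [20, 20, 23, 23]
Optimal cycle mean attained by: cycle 3->4->3, total 5 + 6, length 2.
Answer: λ = 11/2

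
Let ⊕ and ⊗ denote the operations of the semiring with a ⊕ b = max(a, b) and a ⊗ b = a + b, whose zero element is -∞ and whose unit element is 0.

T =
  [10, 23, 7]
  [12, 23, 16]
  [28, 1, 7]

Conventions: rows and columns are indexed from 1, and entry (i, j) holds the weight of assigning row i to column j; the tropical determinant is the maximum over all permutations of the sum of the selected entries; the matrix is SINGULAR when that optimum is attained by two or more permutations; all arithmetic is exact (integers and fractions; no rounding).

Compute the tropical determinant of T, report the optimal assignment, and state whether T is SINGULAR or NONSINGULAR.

σ = (1, 2, 3): 10 + 23 + 7 = 40
σ = (1, 3, 2): 10 + 16 + 1 = 27
σ = (2, 1, 3): 23 + 12 + 7 = 42
σ = (2, 3, 1): 23 + 16 + 28 = 67
σ = (3, 1, 2): 7 + 12 + 1 = 20
σ = (3, 2, 1): 7 + 23 + 28 = 58
Optimal value attained by: σ = (2, 3, 1).
Answer: det⊕(T) = 67; verdict: NONSINGULAR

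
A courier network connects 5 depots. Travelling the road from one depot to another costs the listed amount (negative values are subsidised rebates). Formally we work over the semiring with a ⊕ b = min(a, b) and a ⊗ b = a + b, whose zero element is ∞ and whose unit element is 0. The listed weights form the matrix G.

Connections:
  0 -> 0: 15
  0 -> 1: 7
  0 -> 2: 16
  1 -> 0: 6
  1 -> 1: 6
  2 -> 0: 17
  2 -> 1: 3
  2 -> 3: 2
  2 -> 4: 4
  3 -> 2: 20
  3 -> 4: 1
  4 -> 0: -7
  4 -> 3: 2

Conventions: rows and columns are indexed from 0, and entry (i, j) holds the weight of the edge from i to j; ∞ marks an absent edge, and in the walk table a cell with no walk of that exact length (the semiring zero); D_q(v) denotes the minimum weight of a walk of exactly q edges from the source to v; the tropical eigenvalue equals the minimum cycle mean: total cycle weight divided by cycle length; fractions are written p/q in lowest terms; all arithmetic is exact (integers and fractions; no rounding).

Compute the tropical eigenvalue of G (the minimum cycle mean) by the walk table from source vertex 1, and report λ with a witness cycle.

q=0: [∞, 0, ∞, ∞, ∞]
q=1: [6, 6, ∞, ∞, ∞]
q=2: [12, 12, 22, ∞, ∞]
q=3: [18, 18, 28, 24, 26]
q=4: [19, 24, 34, 28, 25]
q=5: [18, 26, 35, 27, 29]
Optimal cycle mean attained by: cycle 3->4->3, total 1 + 2, length 2.
Answer: λ = 3/2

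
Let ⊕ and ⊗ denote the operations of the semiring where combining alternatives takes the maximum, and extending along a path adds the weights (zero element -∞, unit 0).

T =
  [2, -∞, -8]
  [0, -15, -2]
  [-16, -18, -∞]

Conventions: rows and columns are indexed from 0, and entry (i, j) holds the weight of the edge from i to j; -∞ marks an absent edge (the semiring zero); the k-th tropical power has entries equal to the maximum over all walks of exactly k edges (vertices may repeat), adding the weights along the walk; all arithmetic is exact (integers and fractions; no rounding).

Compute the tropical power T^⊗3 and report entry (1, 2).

T^⊗2:
  [4, -26, -6]
  [2, -20, -8]
  [-14, -33, -20]
T^⊗3:
  [6, -24, -4]
  [4, -26, -6]
  [-12, -38, -22]
Key observation: the optimum is the walk 1->0->0->2, with weight 0 + 2 + (-8) = -6.
Optimal value attained by: walk 1->0->0->2.
Answer: (T^⊗3)[1][2] = -6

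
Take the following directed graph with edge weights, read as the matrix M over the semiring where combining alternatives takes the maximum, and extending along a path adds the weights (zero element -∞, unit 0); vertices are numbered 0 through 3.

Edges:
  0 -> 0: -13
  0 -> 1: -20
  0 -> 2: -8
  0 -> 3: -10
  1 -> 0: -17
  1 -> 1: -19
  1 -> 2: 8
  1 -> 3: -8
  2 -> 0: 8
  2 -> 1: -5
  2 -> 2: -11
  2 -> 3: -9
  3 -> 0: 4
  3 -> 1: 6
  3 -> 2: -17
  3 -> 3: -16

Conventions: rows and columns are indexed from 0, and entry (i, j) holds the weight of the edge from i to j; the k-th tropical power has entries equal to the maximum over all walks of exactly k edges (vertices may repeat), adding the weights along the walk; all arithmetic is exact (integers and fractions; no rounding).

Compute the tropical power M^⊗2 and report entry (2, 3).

M^⊗2:
  [0, -4, -12, -17]
  [16, 3, -3, -1]
  [-3, -3, 3, -2]
  [-9, -10, 14, -2]
Key observation: the optimum is the walk 2->0->3, with weight 8 + (-10) = -2.
Optimal value attained by: walk 2->0->3.
Answer: (M^⊗2)[2][3] = -2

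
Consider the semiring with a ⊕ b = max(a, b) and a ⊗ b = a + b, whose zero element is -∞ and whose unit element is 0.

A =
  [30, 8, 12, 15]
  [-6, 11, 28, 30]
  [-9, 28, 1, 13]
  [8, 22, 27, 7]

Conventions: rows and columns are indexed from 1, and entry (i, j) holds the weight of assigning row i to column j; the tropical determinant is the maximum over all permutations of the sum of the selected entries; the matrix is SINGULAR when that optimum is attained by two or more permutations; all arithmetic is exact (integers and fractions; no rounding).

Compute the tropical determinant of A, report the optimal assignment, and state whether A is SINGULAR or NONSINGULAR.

σ = (1, 2, 3, 4): 30 + 11 + 1 + 7 = 49
σ = (1, 2, 4, 3): 30 + 11 + 13 + 27 = 81
σ = (1, 3, 2, 4): 30 + 28 + 28 + 7 = 93
σ = (1, 3, 4, 2): 30 + 28 + 13 + 22 = 93
σ = (1, 4, 2, 3): 30 + 30 + 28 + 27 = 115
σ = (1, 4, 3, 2): 30 + 30 + 1 + 22 = 83
σ = (2, 1, 3, 4): 8 + (-6) + 1 + 7 = 10
σ = (2, 1, 4, 3): 8 + (-6) + 13 + 27 = 42
σ = (2, 3, 1, 4): 8 + 28 + (-9) + 7 = 34
σ = (2, 3, 4, 1): 8 + 28 + 13 + 8 = 57
σ = (2, 4, 1, 3): 8 + 30 + (-9) + 27 = 56
σ = (2, 4, 3, 1): 8 + 30 + 1 + 8 = 47
σ = (3, 1, 2, 4): 12 + (-6) + 28 + 7 = 41
σ = (3, 1, 4, 2): 12 + (-6) + 13 + 22 = 41
σ = (3, 2, 1, 4): 12 + 11 + (-9) + 7 = 21
σ = (3, 2, 4, 1): 12 + 11 + 13 + 8 = 44
σ = (3, 4, 1, 2): 12 + 30 + (-9) + 22 = 55
σ = (3, 4, 2, 1): 12 + 30 + 28 + 8 = 78
σ = (4, 1, 2, 3): 15 + (-6) + 28 + 27 = 64
σ = (4, 1, 3, 2): 15 + (-6) + 1 + 22 = 32
σ = (4, 2, 1, 3): 15 + 11 + (-9) + 27 = 44
σ = (4, 2, 3, 1): 15 + 11 + 1 + 8 = 35
σ = (4, 3, 1, 2): 15 + 28 + (-9) + 22 = 56
σ = (4, 3, 2, 1): 15 + 28 + 28 + 8 = 79
Optimal value attained by: σ = (1, 4, 2, 3).
Answer: det⊕(A) = 115; verdict: NONSINGULAR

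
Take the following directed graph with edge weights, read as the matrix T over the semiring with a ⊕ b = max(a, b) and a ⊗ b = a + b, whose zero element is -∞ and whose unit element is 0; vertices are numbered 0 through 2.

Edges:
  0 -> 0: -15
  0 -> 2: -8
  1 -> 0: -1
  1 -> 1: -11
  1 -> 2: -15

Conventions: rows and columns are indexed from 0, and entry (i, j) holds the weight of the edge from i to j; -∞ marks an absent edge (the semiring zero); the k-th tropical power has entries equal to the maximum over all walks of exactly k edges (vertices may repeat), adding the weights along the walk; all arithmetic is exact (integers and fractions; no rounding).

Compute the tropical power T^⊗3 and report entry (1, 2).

T^⊗2:
  [-30, -∞, -23]
  [-12, -22, -9]
  [-∞, -∞, -∞]
T^⊗3:
  [-45, -∞, -38]
  [-23, -33, -20]
  [-∞, -∞, -∞]
Key observation: the optimum is the walk 1->1->0->2, with weight (-11) + (-1) + (-8) = -20.
Optimal value attained by: walk 1->1->0->2.
Answer: (T^⊗3)[1][2] = -20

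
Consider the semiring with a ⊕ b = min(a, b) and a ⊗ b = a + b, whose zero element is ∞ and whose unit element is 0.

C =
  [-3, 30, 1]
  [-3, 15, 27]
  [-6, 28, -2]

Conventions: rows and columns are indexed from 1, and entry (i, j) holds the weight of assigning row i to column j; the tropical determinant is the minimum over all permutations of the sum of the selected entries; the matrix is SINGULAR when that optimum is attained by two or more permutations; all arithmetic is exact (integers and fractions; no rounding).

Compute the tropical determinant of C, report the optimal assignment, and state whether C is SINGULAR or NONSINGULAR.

σ = (1, 2, 3): (-3) + 15 + (-2) = 10
σ = (1, 3, 2): (-3) + 27 + 28 = 52
σ = (2, 1, 3): 30 + (-3) + (-2) = 25
σ = (2, 3, 1): 30 + 27 + (-6) = 51
σ = (3, 1, 2): 1 + (-3) + 28 = 26
σ = (3, 2, 1): 1 + 15 + (-6) = 10
Optimal value attained by: σ = (1, 2, 3).
Answer: det⊕(C) = 10; verdict: SINGULAR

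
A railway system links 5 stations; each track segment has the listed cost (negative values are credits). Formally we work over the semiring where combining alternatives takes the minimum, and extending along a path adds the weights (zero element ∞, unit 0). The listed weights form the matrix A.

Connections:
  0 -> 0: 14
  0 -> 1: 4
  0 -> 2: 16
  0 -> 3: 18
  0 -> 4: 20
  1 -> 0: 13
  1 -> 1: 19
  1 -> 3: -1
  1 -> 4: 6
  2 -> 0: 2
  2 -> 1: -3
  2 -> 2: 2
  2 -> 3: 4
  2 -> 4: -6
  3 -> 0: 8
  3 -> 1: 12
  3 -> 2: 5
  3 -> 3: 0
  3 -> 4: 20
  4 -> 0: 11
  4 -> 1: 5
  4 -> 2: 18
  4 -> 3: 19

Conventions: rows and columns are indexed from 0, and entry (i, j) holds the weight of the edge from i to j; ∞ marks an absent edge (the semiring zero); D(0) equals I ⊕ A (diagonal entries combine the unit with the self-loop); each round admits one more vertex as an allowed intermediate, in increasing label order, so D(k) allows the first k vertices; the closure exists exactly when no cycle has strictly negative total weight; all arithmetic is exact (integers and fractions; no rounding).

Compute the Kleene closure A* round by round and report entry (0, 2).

D(0):
  [0, 4, 16, 18, 20]
  [13, 0, ∞, -1, 6]
  [2, -3, 0, 4, -6]
  [8, 12, 5, 0, 20]
  [11, 5, 18, 19, 0]
D(1):
  [0, 4, 16, 18, 20]
  [13, 0, 29, -1, 6]
  [2, -3, 0, 4, -6]
  [8, 12, 5, 0, 20]
  [11, 5, 18, 19, 0]
D(2):
  [0, 4, 16, 3, 10]
  [13, 0, 29, -1, 6]
  [2, -3, 0, -4, -6]
  [8, 12, 5, 0, 18]
  [11, 5, 18, 4, 0]
D(3):
  [0, 4, 16, 3, 10]
  [13, 0, 29, -1, 6]
  [2, -3, 0, -4, -6]
  [7, 2, 5, 0, -1]
  [11, 5, 18, 4, 0]
D(4):
  [0, 4, 8, 3, 2]
  [6, 0, 4, -1, -2]
  [2, -3, 0, -4, -6]
  [7, 2, 5, 0, -1]
  [11, 5, 9, 4, 0]
D(5):
  [0, 4, 8, 3, 2]
  [6, 0, 4, -1, -2]
  [2, -3, 0, -4, -6]
  [7, 2, 5, 0, -1]
  [11, 5, 9, 4, 0]
Answer: A*[0][2] = 8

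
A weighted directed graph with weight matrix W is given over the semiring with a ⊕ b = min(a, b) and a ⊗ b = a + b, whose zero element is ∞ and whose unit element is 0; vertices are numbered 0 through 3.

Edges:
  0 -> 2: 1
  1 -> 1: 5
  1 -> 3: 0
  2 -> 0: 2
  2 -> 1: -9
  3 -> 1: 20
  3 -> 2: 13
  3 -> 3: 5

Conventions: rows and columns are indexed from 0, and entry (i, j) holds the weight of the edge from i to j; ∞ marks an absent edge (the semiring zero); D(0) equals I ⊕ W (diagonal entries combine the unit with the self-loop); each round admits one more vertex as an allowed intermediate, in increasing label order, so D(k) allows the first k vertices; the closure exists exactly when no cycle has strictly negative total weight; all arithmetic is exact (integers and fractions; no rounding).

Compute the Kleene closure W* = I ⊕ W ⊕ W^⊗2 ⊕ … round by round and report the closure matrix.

D(0):
  [0, ∞, 1, ∞]
  [∞, 0, ∞, 0]
  [2, -9, 0, ∞]
  [∞, 20, 13, 0]
D(1):
  [0, ∞, 1, ∞]
  [∞, 0, ∞, 0]
  [2, -9, 0, ∞]
  [∞, 20, 13, 0]
D(2):
  [0, ∞, 1, ∞]
  [∞, 0, ∞, 0]
  [2, -9, 0, -9]
  [∞, 20, 13, 0]
D(3):
  [0, -8, 1, -8]
  [∞, 0, ∞, 0]
  [2, -9, 0, -9]
  [15, 4, 13, 0]
D(4):
  [0, -8, 1, -8]
  [15, 0, 13, 0]
  [2, -9, 0, -9]
  [15, 4, 13, 0]
Answer: W* = [[0, -8, 1, -8], [15, 0, 13, 0], [2, -9, 0, -9], [15, 4, 13, 0]]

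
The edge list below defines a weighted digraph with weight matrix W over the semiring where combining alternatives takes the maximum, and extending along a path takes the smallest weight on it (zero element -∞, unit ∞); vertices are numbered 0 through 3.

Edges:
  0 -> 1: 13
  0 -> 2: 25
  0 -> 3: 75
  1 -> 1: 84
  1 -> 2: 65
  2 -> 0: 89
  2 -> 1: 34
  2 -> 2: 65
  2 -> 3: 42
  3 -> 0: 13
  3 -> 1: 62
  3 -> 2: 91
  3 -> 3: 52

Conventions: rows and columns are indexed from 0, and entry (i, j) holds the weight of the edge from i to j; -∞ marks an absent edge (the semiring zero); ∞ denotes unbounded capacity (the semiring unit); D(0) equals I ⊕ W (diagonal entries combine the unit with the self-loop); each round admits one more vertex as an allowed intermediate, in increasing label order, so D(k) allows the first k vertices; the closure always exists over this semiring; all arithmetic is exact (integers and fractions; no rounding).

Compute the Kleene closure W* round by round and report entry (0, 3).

D(0):
  [∞, 13, 25, 75]
  [-∞, ∞, 65, -∞]
  [89, 34, ∞, 42]
  [13, 62, 91, ∞]
D(1):
  [∞, 13, 25, 75]
  [-∞, ∞, 65, -∞]
  [89, 34, ∞, 75]
  [13, 62, 91, ∞]
D(2):
  [∞, 13, 25, 75]
  [-∞, ∞, 65, -∞]
  [89, 34, ∞, 75]
  [13, 62, 91, ∞]
D(3):
  [∞, 25, 25, 75]
  [65, ∞, 65, 65]
  [89, 34, ∞, 75]
  [89, 62, 91, ∞]
D(4):
  [∞, 62, 75, 75]
  [65, ∞, 65, 65]
  [89, 62, ∞, 75]
  [89, 62, 91, ∞]
Answer: W*[0][3] = 75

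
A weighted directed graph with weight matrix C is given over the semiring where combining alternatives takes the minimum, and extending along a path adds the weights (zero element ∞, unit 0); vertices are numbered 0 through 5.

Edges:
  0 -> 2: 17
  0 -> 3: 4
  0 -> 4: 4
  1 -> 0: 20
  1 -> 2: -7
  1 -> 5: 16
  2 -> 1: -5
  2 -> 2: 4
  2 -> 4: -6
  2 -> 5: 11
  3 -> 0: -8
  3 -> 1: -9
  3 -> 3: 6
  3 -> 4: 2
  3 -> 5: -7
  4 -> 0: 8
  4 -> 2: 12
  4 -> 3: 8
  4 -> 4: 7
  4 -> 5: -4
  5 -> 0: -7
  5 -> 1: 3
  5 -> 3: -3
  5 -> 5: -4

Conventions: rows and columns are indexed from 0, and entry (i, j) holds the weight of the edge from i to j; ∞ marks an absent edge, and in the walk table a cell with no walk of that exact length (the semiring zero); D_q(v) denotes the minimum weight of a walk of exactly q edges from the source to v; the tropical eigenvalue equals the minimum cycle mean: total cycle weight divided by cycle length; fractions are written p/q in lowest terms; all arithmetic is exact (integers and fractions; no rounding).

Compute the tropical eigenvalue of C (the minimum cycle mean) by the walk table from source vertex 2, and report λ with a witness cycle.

q=0: [∞, ∞, 0, ∞, ∞, ∞]
q=1: [∞, -5, 4, ∞, -6, 11]
q=2: [2, -1, -12, 2, -2, -10]
q=3: [-17, -17, -8, -13, -18, -14]
q=4: [-21, -22, -24, -17, -14, -22]
q=5: [-29, -29, -29, -25, -30, -26]
q=6: [-33, -34, -36, -29, -35, -34]
Optimal cycle mean attained by: cycle 1->2->1, total (-7) + (-5), length 2.
Answer: λ = -6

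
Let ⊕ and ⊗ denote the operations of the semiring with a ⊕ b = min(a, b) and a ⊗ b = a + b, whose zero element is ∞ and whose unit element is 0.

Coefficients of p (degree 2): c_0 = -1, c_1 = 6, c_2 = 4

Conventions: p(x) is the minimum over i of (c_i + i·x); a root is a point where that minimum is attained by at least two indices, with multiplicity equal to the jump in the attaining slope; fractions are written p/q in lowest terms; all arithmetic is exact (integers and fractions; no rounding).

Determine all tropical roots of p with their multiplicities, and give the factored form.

hull edge (i=0, c=-1) to (i=2, c=4): slope 5/2, span 2
Factored form: p(x) = 4 ⊗ (x ⊕ (-5/2)) ⊗ (x ⊕ (-5/2))
Answer: roots = -5/2 (mult 2)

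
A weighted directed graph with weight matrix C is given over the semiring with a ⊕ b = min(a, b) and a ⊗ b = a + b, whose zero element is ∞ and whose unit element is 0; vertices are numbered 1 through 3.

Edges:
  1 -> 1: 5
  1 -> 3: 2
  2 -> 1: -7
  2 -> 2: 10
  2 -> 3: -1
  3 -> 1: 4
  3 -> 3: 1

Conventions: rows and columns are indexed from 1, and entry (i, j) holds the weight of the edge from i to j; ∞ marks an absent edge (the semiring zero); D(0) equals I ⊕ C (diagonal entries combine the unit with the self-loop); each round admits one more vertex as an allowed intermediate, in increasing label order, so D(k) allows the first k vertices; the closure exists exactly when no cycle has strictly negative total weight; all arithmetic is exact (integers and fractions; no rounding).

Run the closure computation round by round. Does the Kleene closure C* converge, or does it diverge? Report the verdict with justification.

D(0):
  [0, ∞, 2]
  [-7, 0, -1]
  [4, ∞, 0]
D(1):
  [0, ∞, 2]
  [-7, 0, -5]
  [4, ∞, 0]
D(2):
  [0, ∞, 2]
  [-7, 0, -5]
  [4, ∞, 0]
D(3):
  [0, ∞, 2]
  [-7, 0, -5]
  [4, ∞, 0]
Key observation: every diagonal entry stays at the unit through all rounds, so no improving cycle exists.
Answer: CONVERGES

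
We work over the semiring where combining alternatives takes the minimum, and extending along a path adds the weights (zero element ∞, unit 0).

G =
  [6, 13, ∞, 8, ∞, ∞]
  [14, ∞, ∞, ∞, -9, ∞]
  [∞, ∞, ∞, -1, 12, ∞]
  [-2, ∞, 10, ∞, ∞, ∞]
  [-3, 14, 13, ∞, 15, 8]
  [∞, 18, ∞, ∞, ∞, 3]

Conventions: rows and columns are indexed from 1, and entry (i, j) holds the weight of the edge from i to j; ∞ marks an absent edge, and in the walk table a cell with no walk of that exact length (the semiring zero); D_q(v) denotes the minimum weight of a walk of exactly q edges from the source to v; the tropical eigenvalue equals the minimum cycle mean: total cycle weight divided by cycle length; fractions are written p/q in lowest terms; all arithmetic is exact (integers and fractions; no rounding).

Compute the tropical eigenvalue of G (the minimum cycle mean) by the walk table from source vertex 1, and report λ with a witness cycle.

q=0: [0, ∞, ∞, ∞, ∞, ∞]
q=1: [6, 13, ∞, 8, ∞, ∞]
q=2: [6, 19, 18, 14, 4, ∞]
q=3: [1, 18, 17, 14, 10, 12]
q=4: [7, 14, 23, 9, 9, 15]
q=5: [6, 20, 19, 15, 5, 17]
q=6: [2, 19, 18, 14, 11, 13]
Optimal cycle mean attained by: cycle 1->2->5->1, total 13 + (-9) + (-3), length 3.
Answer: λ = 1/3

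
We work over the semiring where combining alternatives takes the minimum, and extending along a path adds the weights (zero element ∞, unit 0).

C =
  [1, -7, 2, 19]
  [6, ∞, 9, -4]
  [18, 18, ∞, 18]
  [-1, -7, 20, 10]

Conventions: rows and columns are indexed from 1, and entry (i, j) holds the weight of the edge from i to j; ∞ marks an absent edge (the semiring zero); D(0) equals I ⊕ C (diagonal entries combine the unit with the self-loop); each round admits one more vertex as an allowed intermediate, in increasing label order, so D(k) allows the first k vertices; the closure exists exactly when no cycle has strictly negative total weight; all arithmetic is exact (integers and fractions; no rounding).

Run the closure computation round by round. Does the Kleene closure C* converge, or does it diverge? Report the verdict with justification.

D(0):
  [0, -7, 2, 19]
  [6, 0, 9, -4]
  [18, 18, 0, 18]
  [-1, -7, 20, 0]
Detection: at round 1, diagonal entry (2, 2) turns strictly negative.
Key observation: the cycle 2->1->2 has total weight 6 + (-7), which is strictly negative.
Answer: DIVERGES — negative cycle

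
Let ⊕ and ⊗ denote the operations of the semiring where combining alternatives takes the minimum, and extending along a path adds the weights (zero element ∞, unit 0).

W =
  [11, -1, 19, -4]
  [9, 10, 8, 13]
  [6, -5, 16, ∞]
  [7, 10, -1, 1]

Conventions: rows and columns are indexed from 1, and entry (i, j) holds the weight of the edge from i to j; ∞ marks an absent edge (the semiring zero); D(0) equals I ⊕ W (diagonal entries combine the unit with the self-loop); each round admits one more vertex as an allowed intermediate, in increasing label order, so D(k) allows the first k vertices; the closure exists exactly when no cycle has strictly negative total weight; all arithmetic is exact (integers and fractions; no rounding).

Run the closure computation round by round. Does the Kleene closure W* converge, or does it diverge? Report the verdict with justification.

D(0):
  [0, -1, 19, -4]
  [9, 0, 8, 13]
  [6, -5, 0, ∞]
  [7, 10, -1, 0]
D(1):
  [0, -1, 19, -4]
  [9, 0, 8, 5]
  [6, -5, 0, 2]
  [7, 6, -1, 0]
D(2):
  [0, -1, 7, -4]
  [9, 0, 8, 5]
  [4, -5, 0, 0]
  [7, 6, -1, 0]
Detection: at round 3, diagonal entry (4, 4) turns strictly negative.
Key observation: the cycle 4->3->2->1->4 has total weight (-1) + (-5) + 9 + (-4), which is strictly negative.
Answer: DIVERGES — negative cycle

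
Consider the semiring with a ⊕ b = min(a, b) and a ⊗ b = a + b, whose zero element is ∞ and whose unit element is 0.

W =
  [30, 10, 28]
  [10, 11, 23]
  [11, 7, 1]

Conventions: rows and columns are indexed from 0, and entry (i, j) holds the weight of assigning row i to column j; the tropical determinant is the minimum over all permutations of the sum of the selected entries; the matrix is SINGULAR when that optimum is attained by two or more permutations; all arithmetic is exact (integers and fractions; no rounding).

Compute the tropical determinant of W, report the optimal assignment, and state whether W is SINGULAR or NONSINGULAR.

σ = (0, 1, 2): 30 + 11 + 1 = 42
σ = (0, 2, 1): 30 + 23 + 7 = 60
σ = (1, 0, 2): 10 + 10 + 1 = 21
σ = (1, 2, 0): 10 + 23 + 11 = 44
σ = (2, 0, 1): 28 + 10 + 7 = 45
σ = (2, 1, 0): 28 + 11 + 11 = 50
Optimal value attained by: σ = (1, 0, 2).
Answer: det⊕(W) = 21; verdict: NONSINGULAR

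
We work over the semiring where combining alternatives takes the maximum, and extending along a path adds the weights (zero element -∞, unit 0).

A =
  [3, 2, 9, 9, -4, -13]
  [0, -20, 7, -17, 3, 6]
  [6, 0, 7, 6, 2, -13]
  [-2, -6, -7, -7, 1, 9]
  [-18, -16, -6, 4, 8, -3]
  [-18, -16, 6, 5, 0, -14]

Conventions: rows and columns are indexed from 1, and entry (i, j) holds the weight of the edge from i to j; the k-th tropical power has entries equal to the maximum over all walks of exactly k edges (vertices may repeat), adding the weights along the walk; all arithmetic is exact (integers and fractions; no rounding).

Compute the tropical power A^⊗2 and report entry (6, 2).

A^⊗2:
  [15, 9, 16, 15, 11, 18]
  [13, 7, 14, 13, 11, 0]
  [13, 8, 15, 15, 10, 15]
  [1, 0, 15, 14, 9, 2]
  [2, -2, 3, 12, 16, 13]
  [12, 6, 13, 12, 8, 14]
Key observation: the optimum is the walk 6->3->2, with weight 6 + 0 = 6.
Optimal value attained by: walk 6->3->2.
Answer: (A^⊗2)[6][2] = 6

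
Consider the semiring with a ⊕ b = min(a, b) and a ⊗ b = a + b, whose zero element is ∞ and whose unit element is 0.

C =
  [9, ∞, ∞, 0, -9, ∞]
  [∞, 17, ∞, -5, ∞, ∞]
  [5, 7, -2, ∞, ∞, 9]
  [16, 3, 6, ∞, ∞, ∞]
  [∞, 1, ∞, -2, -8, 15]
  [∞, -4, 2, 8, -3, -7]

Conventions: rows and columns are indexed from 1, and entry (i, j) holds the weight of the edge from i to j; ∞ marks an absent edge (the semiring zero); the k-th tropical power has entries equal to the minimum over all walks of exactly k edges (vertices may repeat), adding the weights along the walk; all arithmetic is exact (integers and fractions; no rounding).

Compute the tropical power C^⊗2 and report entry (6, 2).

C^⊗2:
  [16, -8, 6, -11, -17, 6]
  [11, -2, 1, 12, ∞, ∞]
  [3, 5, -4, 2, -4, 2]
  [11, 13, 4, -2, 7, 15]
  [14, -7, 4, -10, -16, 7]
  [7, -11, -5, -9, -11, -14]
Key observation: the optimum is the walk 6->6->2, with weight (-7) + (-4) = -11.
Optimal value attained by: walk 6->6->2.
Answer: (C^⊗2)[6][2] = -11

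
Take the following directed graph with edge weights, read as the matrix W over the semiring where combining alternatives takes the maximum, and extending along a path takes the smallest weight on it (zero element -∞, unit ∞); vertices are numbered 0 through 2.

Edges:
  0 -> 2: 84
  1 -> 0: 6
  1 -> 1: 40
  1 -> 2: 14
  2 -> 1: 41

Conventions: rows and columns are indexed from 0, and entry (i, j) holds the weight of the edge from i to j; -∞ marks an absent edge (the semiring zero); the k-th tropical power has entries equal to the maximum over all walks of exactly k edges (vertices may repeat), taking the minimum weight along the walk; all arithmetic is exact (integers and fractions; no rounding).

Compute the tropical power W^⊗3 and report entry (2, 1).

W^⊗2:
  [-∞, 41, -∞]
  [6, 40, 14]
  [6, 40, 14]
W^⊗3:
  [6, 40, 14]
  [6, 40, 14]
  [6, 40, 14]
Key observation: the optimum is the walk 2->1->1->1, with weight 41 min 40 min 40 = 40.
Optimal value attained by: walk 2->1->1->1.
Answer: (W^⊗3)[2][1] = 40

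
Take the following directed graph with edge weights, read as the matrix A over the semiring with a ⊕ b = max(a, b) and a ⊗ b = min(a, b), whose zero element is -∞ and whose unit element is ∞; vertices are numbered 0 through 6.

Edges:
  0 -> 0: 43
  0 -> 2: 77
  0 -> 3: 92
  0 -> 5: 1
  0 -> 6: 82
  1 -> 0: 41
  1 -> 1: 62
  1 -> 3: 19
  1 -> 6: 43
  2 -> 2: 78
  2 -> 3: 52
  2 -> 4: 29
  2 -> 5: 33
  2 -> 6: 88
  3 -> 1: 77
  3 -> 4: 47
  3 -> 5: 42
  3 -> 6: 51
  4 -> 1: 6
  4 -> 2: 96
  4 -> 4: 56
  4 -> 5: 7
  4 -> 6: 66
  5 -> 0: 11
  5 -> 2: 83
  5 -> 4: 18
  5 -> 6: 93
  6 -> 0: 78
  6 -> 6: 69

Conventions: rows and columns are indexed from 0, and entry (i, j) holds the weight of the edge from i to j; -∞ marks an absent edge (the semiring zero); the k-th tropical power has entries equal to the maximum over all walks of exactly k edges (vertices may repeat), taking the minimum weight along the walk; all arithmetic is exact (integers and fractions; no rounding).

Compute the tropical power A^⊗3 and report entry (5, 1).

A^⊗2:
  [78, 77, 77, 52, 47, 42, 77]
  [43, 62, 41, 41, 19, 19, 43]
  [78, 52, 78, 52, 47, 42, 78]
  [51, 62, 47, 19, 47, 7, 51]
  [66, 6, 78, 52, 56, 33, 88]
  [78, 6, 78, 52, 29, 33, 83]
  [69, -∞, 77, 78, -∞, 1, 78]
A^⊗3:
  [77, 62, 77, 78, 47, 42, 78]
  [43, 62, 43, 43, 41, 41, 43]
  [78, 52, 78, 78, 47, 42, 78]
  [51, 62, 51, 51, 47, 33, 51]
  [78, 52, 78, 66, 56, 42, 78]
  [78, 52, 78, 78, 47, 42, 78]
  [78, 77, 77, 69, 47, 42, 77]
Key observation: the optimum is the walk 5->2->3->1, with weight 83 min 52 min 77 = 52.
Optimal value attained by: walk 5->2->3->1.
Answer: (A^⊗3)[5][1] = 52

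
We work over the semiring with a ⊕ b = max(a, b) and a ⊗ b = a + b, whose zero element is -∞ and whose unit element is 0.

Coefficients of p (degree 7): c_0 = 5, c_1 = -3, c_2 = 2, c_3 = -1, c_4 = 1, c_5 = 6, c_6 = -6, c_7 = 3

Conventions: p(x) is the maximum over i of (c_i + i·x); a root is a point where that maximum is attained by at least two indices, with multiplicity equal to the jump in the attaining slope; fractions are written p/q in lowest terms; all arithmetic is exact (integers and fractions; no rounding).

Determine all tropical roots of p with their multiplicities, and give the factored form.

hull edge (i=0, c=5) to (i=5, c=6): slope 1/5, span 5
hull edge (i=5, c=6) to (i=7, c=3): slope -3/2, span 2
Factored form: p(x) = 3 ⊗ (x ⊕ (-1/5)) ⊗ (x ⊕ (-1/5)) ⊗ (x ⊕ (-1/5)) ⊗ (x ⊕ (-1/5)) ⊗ (x ⊕ (-1/5)) ⊗ (x ⊕ 3/2) ⊗ (x ⊕ 3/2)
Answer: roots = -1/5 (mult 5), 3/2 (mult 2)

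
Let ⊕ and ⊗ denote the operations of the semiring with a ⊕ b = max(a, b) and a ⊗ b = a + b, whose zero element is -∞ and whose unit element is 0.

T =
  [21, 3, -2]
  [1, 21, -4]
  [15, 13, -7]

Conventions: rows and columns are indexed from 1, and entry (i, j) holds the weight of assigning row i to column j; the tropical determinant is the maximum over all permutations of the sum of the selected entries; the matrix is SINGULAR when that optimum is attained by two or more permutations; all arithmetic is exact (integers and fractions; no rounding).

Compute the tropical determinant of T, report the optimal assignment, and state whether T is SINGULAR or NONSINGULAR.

σ = (1, 2, 3): 21 + 21 + (-7) = 35
σ = (1, 3, 2): 21 + (-4) + 13 = 30
σ = (2, 1, 3): 3 + 1 + (-7) = -3
σ = (2, 3, 1): 3 + (-4) + 15 = 14
σ = (3, 1, 2): (-2) + 1 + 13 = 12
σ = (3, 2, 1): (-2) + 21 + 15 = 34
Optimal value attained by: σ = (1, 2, 3).
Answer: det⊕(T) = 35; verdict: NONSINGULAR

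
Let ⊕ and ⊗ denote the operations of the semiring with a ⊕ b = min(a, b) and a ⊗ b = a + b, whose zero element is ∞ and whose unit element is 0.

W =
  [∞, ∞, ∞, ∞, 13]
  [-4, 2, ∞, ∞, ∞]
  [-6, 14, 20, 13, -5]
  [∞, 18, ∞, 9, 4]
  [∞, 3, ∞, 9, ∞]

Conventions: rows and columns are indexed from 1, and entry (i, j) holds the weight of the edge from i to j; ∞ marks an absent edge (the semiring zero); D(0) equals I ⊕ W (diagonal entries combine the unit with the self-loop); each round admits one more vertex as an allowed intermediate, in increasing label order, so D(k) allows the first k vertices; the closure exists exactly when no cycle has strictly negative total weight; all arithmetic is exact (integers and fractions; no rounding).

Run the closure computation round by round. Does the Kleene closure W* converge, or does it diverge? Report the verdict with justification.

D(0):
  [0, ∞, ∞, ∞, 13]
  [-4, 0, ∞, ∞, ∞]
  [-6, 14, 0, 13, -5]
  [∞, 18, ∞, 0, 4]
  [∞, 3, ∞, 9, 0]
D(1):
  [0, ∞, ∞, ∞, 13]
  [-4, 0, ∞, ∞, 9]
  [-6, 14, 0, 13, -5]
  [∞, 18, ∞, 0, 4]
  [∞, 3, ∞, 9, 0]
D(2):
  [0, ∞, ∞, ∞, 13]
  [-4, 0, ∞, ∞, 9]
  [-6, 14, 0, 13, -5]
  [14, 18, ∞, 0, 4]
  [-1, 3, ∞, 9, 0]
D(3):
  [0, ∞, ∞, ∞, 13]
  [-4, 0, ∞, ∞, 9]
  [-6, 14, 0, 13, -5]
  [14, 18, ∞, 0, 4]
  [-1, 3, ∞, 9, 0]
D(4):
  [0, ∞, ∞, ∞, 13]
  [-4, 0, ∞, ∞, 9]
  [-6, 14, 0, 13, -5]
  [14, 18, ∞, 0, 4]
  [-1, 3, ∞, 9, 0]
D(5):
  [0, 16, ∞, 22, 13]
  [-4, 0, ∞, 18, 9]
  [-6, -2, 0, 4, -5]
  [3, 7, ∞, 0, 4]
  [-1, 3, ∞, 9, 0]
Key observation: every diagonal entry stays at the unit through all rounds, so no improving cycle exists.
Answer: CONVERGES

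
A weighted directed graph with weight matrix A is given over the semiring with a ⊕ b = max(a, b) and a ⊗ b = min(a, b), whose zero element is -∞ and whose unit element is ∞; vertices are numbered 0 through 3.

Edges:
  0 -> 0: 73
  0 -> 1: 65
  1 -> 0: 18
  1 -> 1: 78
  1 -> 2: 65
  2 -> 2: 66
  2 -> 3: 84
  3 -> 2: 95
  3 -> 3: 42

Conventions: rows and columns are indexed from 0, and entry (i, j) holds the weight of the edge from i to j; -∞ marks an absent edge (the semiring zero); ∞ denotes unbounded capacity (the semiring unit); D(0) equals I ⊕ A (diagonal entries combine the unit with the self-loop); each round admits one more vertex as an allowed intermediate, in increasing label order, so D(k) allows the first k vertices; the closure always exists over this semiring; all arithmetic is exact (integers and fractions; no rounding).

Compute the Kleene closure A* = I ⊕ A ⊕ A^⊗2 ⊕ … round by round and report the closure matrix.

D(0):
  [∞, 65, -∞, -∞]
  [18, ∞, 65, -∞]
  [-∞, -∞, ∞, 84]
  [-∞, -∞, 95, ∞]
D(1):
  [∞, 65, -∞, -∞]
  [18, ∞, 65, -∞]
  [-∞, -∞, ∞, 84]
  [-∞, -∞, 95, ∞]
D(2):
  [∞, 65, 65, -∞]
  [18, ∞, 65, -∞]
  [-∞, -∞, ∞, 84]
  [-∞, -∞, 95, ∞]
D(3):
  [∞, 65, 65, 65]
  [18, ∞, 65, 65]
  [-∞, -∞, ∞, 84]
  [-∞, -∞, 95, ∞]
D(4):
  [∞, 65, 65, 65]
  [18, ∞, 65, 65]
  [-∞, -∞, ∞, 84]
  [-∞, -∞, 95, ∞]
Answer: A* = [[∞, 65, 65, 65], [18, ∞, 65, 65], [-∞, -∞, ∞, 84], [-∞, -∞, 95, ∞]]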